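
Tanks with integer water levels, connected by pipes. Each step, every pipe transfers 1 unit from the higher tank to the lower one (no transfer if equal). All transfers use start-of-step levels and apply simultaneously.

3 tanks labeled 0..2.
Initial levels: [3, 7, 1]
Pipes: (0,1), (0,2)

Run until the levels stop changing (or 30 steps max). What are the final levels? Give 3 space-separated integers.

Answer: 3 4 4

Derivation:
Step 1: flows [1->0,0->2] -> levels [3 6 2]
Step 2: flows [1->0,0->2] -> levels [3 5 3]
Step 3: flows [1->0,0=2] -> levels [4 4 3]
Step 4: flows [0=1,0->2] -> levels [3 4 4]
Step 5: flows [1->0,2->0] -> levels [5 3 3]
Step 6: flows [0->1,0->2] -> levels [3 4 4]
  -> period-2 cycle: step 6 state = step 4 state; never stabilizes
  -> state at step 30: (30-4) mod 2 = 0, same as step 4 -> [3 4 4]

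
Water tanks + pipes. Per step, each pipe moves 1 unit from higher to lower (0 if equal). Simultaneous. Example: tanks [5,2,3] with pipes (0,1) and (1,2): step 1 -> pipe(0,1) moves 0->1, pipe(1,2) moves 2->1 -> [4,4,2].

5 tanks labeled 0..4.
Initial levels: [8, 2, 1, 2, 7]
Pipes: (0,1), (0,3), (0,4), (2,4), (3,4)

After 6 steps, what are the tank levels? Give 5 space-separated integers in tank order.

Step 1: flows [0->1,0->3,0->4,4->2,4->3] -> levels [5 3 2 4 6]
Step 2: flows [0->1,0->3,4->0,4->2,4->3] -> levels [4 4 3 6 3]
Step 3: flows [0=1,3->0,0->4,2=4,3->4] -> levels [4 4 3 4 5]
Step 4: flows [0=1,0=3,4->0,4->2,4->3] -> levels [5 4 4 5 2]
Step 5: flows [0->1,0=3,0->4,2->4,3->4] -> levels [3 5 3 4 5]
Step 6: flows [1->0,3->0,4->0,4->2,4->3] -> levels [6 4 4 4 2]

Answer: 6 4 4 4 2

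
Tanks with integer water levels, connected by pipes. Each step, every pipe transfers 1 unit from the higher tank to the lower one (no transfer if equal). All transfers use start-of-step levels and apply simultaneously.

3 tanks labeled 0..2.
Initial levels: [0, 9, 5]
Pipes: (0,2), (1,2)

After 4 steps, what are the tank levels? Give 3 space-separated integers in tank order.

Step 1: flows [2->0,1->2] -> levels [1 8 5]
Step 2: flows [2->0,1->2] -> levels [2 7 5]
Step 3: flows [2->0,1->2] -> levels [3 6 5]
Step 4: flows [2->0,1->2] -> levels [4 5 5]

Answer: 4 5 5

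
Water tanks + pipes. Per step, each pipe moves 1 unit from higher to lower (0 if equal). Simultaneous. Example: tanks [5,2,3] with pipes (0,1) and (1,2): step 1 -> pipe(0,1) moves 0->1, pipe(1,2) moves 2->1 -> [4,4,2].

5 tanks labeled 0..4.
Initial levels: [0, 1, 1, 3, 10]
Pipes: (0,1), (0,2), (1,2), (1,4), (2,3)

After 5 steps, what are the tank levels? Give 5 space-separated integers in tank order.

Step 1: flows [1->0,2->0,1=2,4->1,3->2] -> levels [2 1 1 2 9]
Step 2: flows [0->1,0->2,1=2,4->1,3->2] -> levels [0 3 3 1 8]
Step 3: flows [1->0,2->0,1=2,4->1,2->3] -> levels [2 3 1 2 7]
Step 4: flows [1->0,0->2,1->2,4->1,3->2] -> levels [2 2 4 1 6]
Step 5: flows [0=1,2->0,2->1,4->1,2->3] -> levels [3 4 1 2 5]

Answer: 3 4 1 2 5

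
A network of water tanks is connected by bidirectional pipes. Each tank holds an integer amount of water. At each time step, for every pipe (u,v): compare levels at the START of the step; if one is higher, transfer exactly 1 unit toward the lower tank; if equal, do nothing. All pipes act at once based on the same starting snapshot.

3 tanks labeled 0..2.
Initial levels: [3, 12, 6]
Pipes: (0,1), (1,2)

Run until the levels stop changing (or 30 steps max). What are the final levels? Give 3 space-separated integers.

Answer: 7 7 7

Derivation:
Step 1: flows [1->0,1->2] -> levels [4 10 7]
Step 2: flows [1->0,1->2] -> levels [5 8 8]
Step 3: flows [1->0,1=2] -> levels [6 7 8]
Step 4: flows [1->0,2->1] -> levels [7 7 7]
Step 5: flows [0=1,1=2] -> levels [7 7 7]
  -> stable (no change)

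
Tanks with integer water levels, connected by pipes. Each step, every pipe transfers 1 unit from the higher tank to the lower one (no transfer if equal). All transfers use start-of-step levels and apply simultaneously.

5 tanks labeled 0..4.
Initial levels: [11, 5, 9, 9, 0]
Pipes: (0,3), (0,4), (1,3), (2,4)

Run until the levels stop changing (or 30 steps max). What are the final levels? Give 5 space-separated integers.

Answer: 6 7 6 8 7

Derivation:
Step 1: flows [0->3,0->4,3->1,2->4] -> levels [9 6 8 9 2]
Step 2: flows [0=3,0->4,3->1,2->4] -> levels [8 7 7 8 4]
Step 3: flows [0=3,0->4,3->1,2->4] -> levels [7 8 6 7 6]
Step 4: flows [0=3,0->4,1->3,2=4] -> levels [6 7 6 8 7]
Step 5: flows [3->0,4->0,3->1,4->2] -> levels [8 8 7 6 5]
Step 6: flows [0->3,0->4,1->3,2->4] -> levels [6 7 6 8 7]
  -> period-2 cycle: step 6 state = step 4 state; never stabilizes
  -> state at step 30: (30-4) mod 2 = 0, same as step 4 -> [6 7 6 8 7]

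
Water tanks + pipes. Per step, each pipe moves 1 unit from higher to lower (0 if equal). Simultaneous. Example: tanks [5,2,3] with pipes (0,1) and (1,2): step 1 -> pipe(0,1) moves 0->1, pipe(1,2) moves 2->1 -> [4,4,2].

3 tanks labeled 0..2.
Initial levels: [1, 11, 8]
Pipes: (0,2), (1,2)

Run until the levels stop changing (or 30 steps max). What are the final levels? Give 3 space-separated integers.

Step 1: flows [2->0,1->2] -> levels [2 10 8]
Step 2: flows [2->0,1->2] -> levels [3 9 8]
Step 3: flows [2->0,1->2] -> levels [4 8 8]
Step 4: flows [2->0,1=2] -> levels [5 8 7]
Step 5: flows [2->0,1->2] -> levels [6 7 7]
Step 6: flows [2->0,1=2] -> levels [7 7 6]
Step 7: flows [0->2,1->2] -> levels [6 6 8]
Step 8: flows [2->0,2->1] -> levels [7 7 6]
  -> period-2 cycle: step 8 state = step 6 state; never stabilizes
  -> state at step 30: (30-6) mod 2 = 0, same as step 6 -> [7 7 6]

Answer: 7 7 6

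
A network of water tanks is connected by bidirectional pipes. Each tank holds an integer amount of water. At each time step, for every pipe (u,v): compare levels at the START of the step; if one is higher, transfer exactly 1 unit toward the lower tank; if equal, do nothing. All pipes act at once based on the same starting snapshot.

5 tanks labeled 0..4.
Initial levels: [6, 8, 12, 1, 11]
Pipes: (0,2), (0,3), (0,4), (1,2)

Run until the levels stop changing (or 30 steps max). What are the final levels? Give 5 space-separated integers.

Answer: 8 9 7 7 7

Derivation:
Step 1: flows [2->0,0->3,4->0,2->1] -> levels [7 9 10 2 10]
Step 2: flows [2->0,0->3,4->0,2->1] -> levels [8 10 8 3 9]
Step 3: flows [0=2,0->3,4->0,1->2] -> levels [8 9 9 4 8]
Step 4: flows [2->0,0->3,0=4,1=2] -> levels [8 9 8 5 8]
Step 5: flows [0=2,0->3,0=4,1->2] -> levels [7 8 9 6 8]
Step 6: flows [2->0,0->3,4->0,2->1] -> levels [8 9 7 7 7]
Step 7: flows [0->2,0->3,0->4,1->2] -> levels [5 8 9 8 8]
Step 8: flows [2->0,3->0,4->0,2->1] -> levels [8 9 7 7 7]
  -> period-2 cycle: step 8 state = step 6 state; never stabilizes
  -> state at step 30: (30-6) mod 2 = 0, same as step 6 -> [8 9 7 7 7]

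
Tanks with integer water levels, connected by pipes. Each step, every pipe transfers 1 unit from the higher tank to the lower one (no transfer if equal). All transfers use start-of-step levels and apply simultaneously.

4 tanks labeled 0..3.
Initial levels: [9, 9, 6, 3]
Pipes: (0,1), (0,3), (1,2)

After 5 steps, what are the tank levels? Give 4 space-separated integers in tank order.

Step 1: flows [0=1,0->3,1->2] -> levels [8 8 7 4]
Step 2: flows [0=1,0->3,1->2] -> levels [7 7 8 5]
Step 3: flows [0=1,0->3,2->1] -> levels [6 8 7 6]
Step 4: flows [1->0,0=3,1->2] -> levels [7 6 8 6]
Step 5: flows [0->1,0->3,2->1] -> levels [5 8 7 7]

Answer: 5 8 7 7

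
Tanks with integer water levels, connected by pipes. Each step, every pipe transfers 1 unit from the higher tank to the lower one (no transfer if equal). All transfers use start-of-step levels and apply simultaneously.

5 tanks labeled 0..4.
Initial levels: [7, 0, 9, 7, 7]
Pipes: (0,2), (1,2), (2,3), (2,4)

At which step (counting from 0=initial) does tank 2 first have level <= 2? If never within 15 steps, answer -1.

Step 1: flows [2->0,2->1,2->3,2->4] -> levels [8 1 5 8 8]
Step 2: flows [0->2,2->1,3->2,4->2] -> levels [7 2 7 7 7]
Step 3: flows [0=2,2->1,2=3,2=4] -> levels [7 3 6 7 7]
Step 4: flows [0->2,2->1,3->2,4->2] -> levels [6 4 8 6 6]
Step 5: flows [2->0,2->1,2->3,2->4] -> levels [7 5 4 7 7]
Step 6: flows [0->2,1->2,3->2,4->2] -> levels [6 4 8 6 6]
  -> period-2 cycle (repeats step 4); tank 2 never drops to <=2
Tank 2 never reaches <=2 within 15 steps

Answer: -1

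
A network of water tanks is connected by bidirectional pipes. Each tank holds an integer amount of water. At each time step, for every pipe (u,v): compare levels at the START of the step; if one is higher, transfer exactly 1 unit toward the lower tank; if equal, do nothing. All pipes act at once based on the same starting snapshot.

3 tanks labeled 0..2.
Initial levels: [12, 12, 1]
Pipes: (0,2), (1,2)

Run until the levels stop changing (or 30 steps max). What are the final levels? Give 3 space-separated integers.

Answer: 8 8 9

Derivation:
Step 1: flows [0->2,1->2] -> levels [11 11 3]
Step 2: flows [0->2,1->2] -> levels [10 10 5]
Step 3: flows [0->2,1->2] -> levels [9 9 7]
Step 4: flows [0->2,1->2] -> levels [8 8 9]
Step 5: flows [2->0,2->1] -> levels [9 9 7]
  -> period-2 cycle: step 5 state = step 3 state; never stabilizes
  -> state at step 30: (30-3) mod 2 = 1, same as step 4 -> [8 8 9]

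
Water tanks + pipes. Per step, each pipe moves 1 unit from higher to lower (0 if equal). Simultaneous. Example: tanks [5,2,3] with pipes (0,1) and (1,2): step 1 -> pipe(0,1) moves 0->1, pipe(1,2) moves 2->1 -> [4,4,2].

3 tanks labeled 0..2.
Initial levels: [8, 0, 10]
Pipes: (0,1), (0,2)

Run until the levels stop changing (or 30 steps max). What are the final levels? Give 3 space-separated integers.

Step 1: flows [0->1,2->0] -> levels [8 1 9]
Step 2: flows [0->1,2->0] -> levels [8 2 8]
Step 3: flows [0->1,0=2] -> levels [7 3 8]
Step 4: flows [0->1,2->0] -> levels [7 4 7]
Step 5: flows [0->1,0=2] -> levels [6 5 7]
Step 6: flows [0->1,2->0] -> levels [6 6 6]
Step 7: flows [0=1,0=2] -> levels [6 6 6]
  -> stable (no change)

Answer: 6 6 6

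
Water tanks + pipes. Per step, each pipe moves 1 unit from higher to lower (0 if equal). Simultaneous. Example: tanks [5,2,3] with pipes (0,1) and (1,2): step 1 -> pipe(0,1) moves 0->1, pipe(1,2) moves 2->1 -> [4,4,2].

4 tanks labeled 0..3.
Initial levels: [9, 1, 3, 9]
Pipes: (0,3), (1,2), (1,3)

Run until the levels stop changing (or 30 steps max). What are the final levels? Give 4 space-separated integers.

Step 1: flows [0=3,2->1,3->1] -> levels [9 3 2 8]
Step 2: flows [0->3,1->2,3->1] -> levels [8 3 3 8]
Step 3: flows [0=3,1=2,3->1] -> levels [8 4 3 7]
Step 4: flows [0->3,1->2,3->1] -> levels [7 4 4 7]
Step 5: flows [0=3,1=2,3->1] -> levels [7 5 4 6]
Step 6: flows [0->3,1->2,3->1] -> levels [6 5 5 6]
Step 7: flows [0=3,1=2,3->1] -> levels [6 6 5 5]
Step 8: flows [0->3,1->2,1->3] -> levels [5 4 6 7]
Step 9: flows [3->0,2->1,3->1] -> levels [6 6 5 5]
  -> period-2 cycle: step 9 state = step 7 state; never stabilizes
  -> state at step 30: (30-7) mod 2 = 1, same as step 8 -> [5 4 6 7]

Answer: 5 4 6 7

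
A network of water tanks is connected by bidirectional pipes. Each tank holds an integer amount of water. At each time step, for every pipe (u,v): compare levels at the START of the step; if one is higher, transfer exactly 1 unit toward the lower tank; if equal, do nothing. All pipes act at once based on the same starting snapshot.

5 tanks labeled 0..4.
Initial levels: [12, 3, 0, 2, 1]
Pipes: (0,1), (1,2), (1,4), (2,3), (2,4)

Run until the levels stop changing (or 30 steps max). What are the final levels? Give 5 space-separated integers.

Step 1: flows [0->1,1->2,1->4,3->2,4->2] -> levels [11 2 3 1 1]
Step 2: flows [0->1,2->1,1->4,2->3,2->4] -> levels [10 3 0 2 3]
Step 3: flows [0->1,1->2,1=4,3->2,4->2] -> levels [9 3 3 1 2]
Step 4: flows [0->1,1=2,1->4,2->3,2->4] -> levels [8 3 1 2 4]
Step 5: flows [0->1,1->2,4->1,3->2,4->2] -> levels [7 4 4 1 2]
Step 6: flows [0->1,1=2,1->4,2->3,2->4] -> levels [6 4 2 2 4]
Step 7: flows [0->1,1->2,1=4,2=3,4->2] -> levels [5 4 4 2 3]
Step 8: flows [0->1,1=2,1->4,2->3,2->4] -> levels [4 4 2 3 5]
Step 9: flows [0=1,1->2,4->1,3->2,4->2] -> levels [4 4 5 2 3]
Step 10: flows [0=1,2->1,1->4,2->3,2->4] -> levels [4 4 2 3 5]
  -> period-2 cycle: step 10 state = step 8 state; never stabilizes
  -> state at step 30: (30-8) mod 2 = 0, same as step 8 -> [4 4 2 3 5]

Answer: 4 4 2 3 5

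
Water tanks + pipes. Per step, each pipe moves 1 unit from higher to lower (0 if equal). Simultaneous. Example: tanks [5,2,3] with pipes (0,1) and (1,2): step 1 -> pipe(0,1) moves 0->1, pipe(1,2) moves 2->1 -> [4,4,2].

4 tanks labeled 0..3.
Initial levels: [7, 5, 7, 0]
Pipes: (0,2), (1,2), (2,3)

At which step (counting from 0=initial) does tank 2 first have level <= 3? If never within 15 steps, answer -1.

Step 1: flows [0=2,2->1,2->3] -> levels [7 6 5 1]
Step 2: flows [0->2,1->2,2->3] -> levels [6 5 6 2]
Step 3: flows [0=2,2->1,2->3] -> levels [6 6 4 3]
Step 4: flows [0->2,1->2,2->3] -> levels [5 5 5 4]
Step 5: flows [0=2,1=2,2->3] -> levels [5 5 4 5]
Step 6: flows [0->2,1->2,3->2] -> levels [4 4 7 4]
Step 7: flows [2->0,2->1,2->3] -> levels [5 5 4 5]
  -> period-2 cycle (repeats step 5); tank 2 never drops to <=3
Tank 2 never reaches <=3 within 15 steps

Answer: -1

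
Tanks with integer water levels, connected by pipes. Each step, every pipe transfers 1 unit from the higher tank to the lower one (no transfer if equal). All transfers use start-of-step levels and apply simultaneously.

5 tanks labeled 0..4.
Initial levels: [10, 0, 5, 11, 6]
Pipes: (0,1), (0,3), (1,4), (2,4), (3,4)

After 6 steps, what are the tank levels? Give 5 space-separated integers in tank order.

Answer: 7 6 5 6 8

Derivation:
Step 1: flows [0->1,3->0,4->1,4->2,3->4] -> levels [10 2 6 9 5]
Step 2: flows [0->1,0->3,4->1,2->4,3->4] -> levels [8 4 5 9 6]
Step 3: flows [0->1,3->0,4->1,4->2,3->4] -> levels [8 6 6 7 5]
Step 4: flows [0->1,0->3,1->4,2->4,3->4] -> levels [6 6 5 7 8]
Step 5: flows [0=1,3->0,4->1,4->2,4->3] -> levels [7 7 6 7 5]
Step 6: flows [0=1,0=3,1->4,2->4,3->4] -> levels [7 6 5 6 8]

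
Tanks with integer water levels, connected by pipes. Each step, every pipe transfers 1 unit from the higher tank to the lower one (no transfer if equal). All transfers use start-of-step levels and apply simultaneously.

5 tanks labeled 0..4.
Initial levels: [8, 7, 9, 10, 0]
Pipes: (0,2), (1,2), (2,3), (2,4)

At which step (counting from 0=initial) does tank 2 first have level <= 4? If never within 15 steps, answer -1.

Step 1: flows [2->0,2->1,3->2,2->4] -> levels [9 8 7 9 1]
Step 2: flows [0->2,1->2,3->2,2->4] -> levels [8 7 9 8 2]
Step 3: flows [2->0,2->1,2->3,2->4] -> levels [9 8 5 9 3]
Step 4: flows [0->2,1->2,3->2,2->4] -> levels [8 7 7 8 4]
Step 5: flows [0->2,1=2,3->2,2->4] -> levels [7 7 8 7 5]
Step 6: flows [2->0,2->1,2->3,2->4] -> levels [8 8 4 8 6]
Tank 2 first reaches <=4 at step 6

Answer: 6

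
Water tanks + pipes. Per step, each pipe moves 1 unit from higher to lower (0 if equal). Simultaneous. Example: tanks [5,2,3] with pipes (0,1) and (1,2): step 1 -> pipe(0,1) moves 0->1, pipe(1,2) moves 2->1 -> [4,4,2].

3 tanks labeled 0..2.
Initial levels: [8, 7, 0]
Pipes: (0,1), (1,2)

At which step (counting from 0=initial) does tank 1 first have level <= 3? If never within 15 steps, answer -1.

Step 1: flows [0->1,1->2] -> levels [7 7 1]
Step 2: flows [0=1,1->2] -> levels [7 6 2]
Step 3: flows [0->1,1->2] -> levels [6 6 3]
Step 4: flows [0=1,1->2] -> levels [6 5 4]
Step 5: flows [0->1,1->2] -> levels [5 5 5]
Step 6: flows [0=1,1=2] -> levels [5 5 5]
  -> stable; tank 1 stays at 5 > 3
Tank 1 never reaches <=3 within 15 steps

Answer: -1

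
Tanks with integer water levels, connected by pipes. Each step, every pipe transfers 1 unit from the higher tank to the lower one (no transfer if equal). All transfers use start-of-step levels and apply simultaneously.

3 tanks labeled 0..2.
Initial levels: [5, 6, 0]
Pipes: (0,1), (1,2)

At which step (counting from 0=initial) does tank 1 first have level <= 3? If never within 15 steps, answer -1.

Step 1: flows [1->0,1->2] -> levels [6 4 1]
Step 2: flows [0->1,1->2] -> levels [5 4 2]
Step 3: flows [0->1,1->2] -> levels [4 4 3]
Step 4: flows [0=1,1->2] -> levels [4 3 4]
Tank 1 first reaches <=3 at step 4

Answer: 4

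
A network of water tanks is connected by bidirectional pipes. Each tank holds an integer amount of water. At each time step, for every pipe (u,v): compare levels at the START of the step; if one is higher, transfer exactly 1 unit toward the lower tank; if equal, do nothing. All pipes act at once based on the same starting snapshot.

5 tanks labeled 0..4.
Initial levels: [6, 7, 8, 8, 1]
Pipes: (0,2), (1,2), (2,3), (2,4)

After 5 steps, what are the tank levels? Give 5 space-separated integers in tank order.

Answer: 7 7 3 7 6

Derivation:
Step 1: flows [2->0,2->1,2=3,2->4] -> levels [7 8 5 8 2]
Step 2: flows [0->2,1->2,3->2,2->4] -> levels [6 7 7 7 3]
Step 3: flows [2->0,1=2,2=3,2->4] -> levels [7 7 5 7 4]
Step 4: flows [0->2,1->2,3->2,2->4] -> levels [6 6 7 6 5]
Step 5: flows [2->0,2->1,2->3,2->4] -> levels [7 7 3 7 6]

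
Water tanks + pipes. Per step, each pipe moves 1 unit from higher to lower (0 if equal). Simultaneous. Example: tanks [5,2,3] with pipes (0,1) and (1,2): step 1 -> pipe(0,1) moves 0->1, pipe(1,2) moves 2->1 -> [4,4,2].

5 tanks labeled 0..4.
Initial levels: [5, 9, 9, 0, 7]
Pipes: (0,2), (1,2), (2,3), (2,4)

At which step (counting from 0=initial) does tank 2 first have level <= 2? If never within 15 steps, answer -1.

Step 1: flows [2->0,1=2,2->3,2->4] -> levels [6 9 6 1 8]
Step 2: flows [0=2,1->2,2->3,4->2] -> levels [6 8 7 2 7]
Step 3: flows [2->0,1->2,2->3,2=4] -> levels [7 7 6 3 7]
Step 4: flows [0->2,1->2,2->3,4->2] -> levels [6 6 8 4 6]
Step 5: flows [2->0,2->1,2->3,2->4] -> levels [7 7 4 5 7]
Step 6: flows [0->2,1->2,3->2,4->2] -> levels [6 6 8 4 6]
  -> period-2 cycle (repeats step 4); tank 2 never drops to <=2
Tank 2 never reaches <=2 within 15 steps

Answer: -1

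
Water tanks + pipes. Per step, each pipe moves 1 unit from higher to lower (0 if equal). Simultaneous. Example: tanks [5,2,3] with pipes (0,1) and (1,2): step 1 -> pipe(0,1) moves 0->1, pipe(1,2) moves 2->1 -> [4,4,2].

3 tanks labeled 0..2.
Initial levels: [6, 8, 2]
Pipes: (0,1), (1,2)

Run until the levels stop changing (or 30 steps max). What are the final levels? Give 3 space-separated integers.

Answer: 5 6 5

Derivation:
Step 1: flows [1->0,1->2] -> levels [7 6 3]
Step 2: flows [0->1,1->2] -> levels [6 6 4]
Step 3: flows [0=1,1->2] -> levels [6 5 5]
Step 4: flows [0->1,1=2] -> levels [5 6 5]
Step 5: flows [1->0,1->2] -> levels [6 4 6]
Step 6: flows [0->1,2->1] -> levels [5 6 5]
  -> period-2 cycle: step 6 state = step 4 state; never stabilizes
  -> state at step 30: (30-4) mod 2 = 0, same as step 4 -> [5 6 5]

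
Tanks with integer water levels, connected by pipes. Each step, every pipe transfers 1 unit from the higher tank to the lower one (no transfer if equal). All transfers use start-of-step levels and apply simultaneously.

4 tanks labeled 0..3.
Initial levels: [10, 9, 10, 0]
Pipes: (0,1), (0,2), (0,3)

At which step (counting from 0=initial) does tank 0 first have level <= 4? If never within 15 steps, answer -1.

Answer: -1

Derivation:
Step 1: flows [0->1,0=2,0->3] -> levels [8 10 10 1]
Step 2: flows [1->0,2->0,0->3] -> levels [9 9 9 2]
Step 3: flows [0=1,0=2,0->3] -> levels [8 9 9 3]
Step 4: flows [1->0,2->0,0->3] -> levels [9 8 8 4]
Step 5: flows [0->1,0->2,0->3] -> levels [6 9 9 5]
Step 6: flows [1->0,2->0,0->3] -> levels [7 8 8 6]
Step 7: flows [1->0,2->0,0->3] -> levels [8 7 7 7]
Step 8: flows [0->1,0->2,0->3] -> levels [5 8 8 8]
Step 9: flows [1->0,2->0,3->0] -> levels [8 7 7 7]
  -> period-2 cycle (repeats step 7); tank 0 never drops to <=4
Tank 0 never reaches <=4 within 15 steps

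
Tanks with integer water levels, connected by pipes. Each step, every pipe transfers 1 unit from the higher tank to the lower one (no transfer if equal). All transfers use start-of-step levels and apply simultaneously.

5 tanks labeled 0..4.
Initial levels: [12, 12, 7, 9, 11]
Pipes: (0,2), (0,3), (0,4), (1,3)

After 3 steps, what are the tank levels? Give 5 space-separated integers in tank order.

Answer: 10 10 10 11 10

Derivation:
Step 1: flows [0->2,0->3,0->4,1->3] -> levels [9 11 8 11 12]
Step 2: flows [0->2,3->0,4->0,1=3] -> levels [10 11 9 10 11]
Step 3: flows [0->2,0=3,4->0,1->3] -> levels [10 10 10 11 10]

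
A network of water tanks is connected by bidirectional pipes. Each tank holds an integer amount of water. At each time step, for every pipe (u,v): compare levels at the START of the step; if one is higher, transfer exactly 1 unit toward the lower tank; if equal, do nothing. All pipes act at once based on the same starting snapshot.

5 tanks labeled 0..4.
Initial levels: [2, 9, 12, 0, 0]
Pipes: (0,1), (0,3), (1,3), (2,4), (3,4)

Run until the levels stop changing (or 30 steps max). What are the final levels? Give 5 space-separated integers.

Step 1: flows [1->0,0->3,1->3,2->4,3=4] -> levels [2 7 11 2 1]
Step 2: flows [1->0,0=3,1->3,2->4,3->4] -> levels [3 5 10 2 3]
Step 3: flows [1->0,0->3,1->3,2->4,4->3] -> levels [3 3 9 5 3]
Step 4: flows [0=1,3->0,3->1,2->4,3->4] -> levels [4 4 8 2 5]
Step 5: flows [0=1,0->3,1->3,2->4,4->3] -> levels [3 3 7 5 5]
Step 6: flows [0=1,3->0,3->1,2->4,3=4] -> levels [4 4 6 3 6]
Step 7: flows [0=1,0->3,1->3,2=4,4->3] -> levels [3 3 6 6 5]
Step 8: flows [0=1,3->0,3->1,2->4,3->4] -> levels [4 4 5 3 7]
Step 9: flows [0=1,0->3,1->3,4->2,4->3] -> levels [3 3 6 6 5]
  -> period-2 cycle: step 9 state = step 7 state; never stabilizes
  -> state at step 30: (30-7) mod 2 = 1, same as step 8 -> [4 4 5 3 7]

Answer: 4 4 5 3 7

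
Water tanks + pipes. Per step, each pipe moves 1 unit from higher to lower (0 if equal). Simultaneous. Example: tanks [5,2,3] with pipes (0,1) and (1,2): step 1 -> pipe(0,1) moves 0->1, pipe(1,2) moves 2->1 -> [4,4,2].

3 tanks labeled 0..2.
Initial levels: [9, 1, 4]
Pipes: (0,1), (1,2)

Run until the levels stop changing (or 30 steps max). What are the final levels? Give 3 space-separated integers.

Step 1: flows [0->1,2->1] -> levels [8 3 3]
Step 2: flows [0->1,1=2] -> levels [7 4 3]
Step 3: flows [0->1,1->2] -> levels [6 4 4]
Step 4: flows [0->1,1=2] -> levels [5 5 4]
Step 5: flows [0=1,1->2] -> levels [5 4 5]
Step 6: flows [0->1,2->1] -> levels [4 6 4]
Step 7: flows [1->0,1->2] -> levels [5 4 5]
  -> period-2 cycle: step 7 state = step 5 state; never stabilizes
  -> state at step 30: (30-5) mod 2 = 1, same as step 6 -> [4 6 4]

Answer: 4 6 4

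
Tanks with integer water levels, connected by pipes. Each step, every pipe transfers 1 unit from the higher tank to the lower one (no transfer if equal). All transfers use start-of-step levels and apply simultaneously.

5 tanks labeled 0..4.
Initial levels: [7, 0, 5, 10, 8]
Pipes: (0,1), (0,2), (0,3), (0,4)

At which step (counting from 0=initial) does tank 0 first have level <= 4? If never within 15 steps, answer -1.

Answer: 4

Derivation:
Step 1: flows [0->1,0->2,3->0,4->0] -> levels [7 1 6 9 7]
Step 2: flows [0->1,0->2,3->0,0=4] -> levels [6 2 7 8 7]
Step 3: flows [0->1,2->0,3->0,4->0] -> levels [8 3 6 7 6]
Step 4: flows [0->1,0->2,0->3,0->4] -> levels [4 4 7 8 7]
Tank 0 first reaches <=4 at step 4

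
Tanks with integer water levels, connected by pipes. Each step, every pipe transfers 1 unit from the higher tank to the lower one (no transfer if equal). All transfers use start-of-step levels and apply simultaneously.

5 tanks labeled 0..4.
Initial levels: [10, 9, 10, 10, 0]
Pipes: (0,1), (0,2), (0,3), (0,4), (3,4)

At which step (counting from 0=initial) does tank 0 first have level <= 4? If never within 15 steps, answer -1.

Answer: -1

Derivation:
Step 1: flows [0->1,0=2,0=3,0->4,3->4] -> levels [8 10 10 9 2]
Step 2: flows [1->0,2->0,3->0,0->4,3->4] -> levels [10 9 9 7 4]
Step 3: flows [0->1,0->2,0->3,0->4,3->4] -> levels [6 10 10 7 6]
Step 4: flows [1->0,2->0,3->0,0=4,3->4] -> levels [9 9 9 5 7]
Step 5: flows [0=1,0=2,0->3,0->4,4->3] -> levels [7 9 9 7 7]
Step 6: flows [1->0,2->0,0=3,0=4,3=4] -> levels [9 8 8 7 7]
Step 7: flows [0->1,0->2,0->3,0->4,3=4] -> levels [5 9 9 8 8]
Step 8: flows [1->0,2->0,3->0,4->0,3=4] -> levels [9 8 8 7 7]
  -> period-2 cycle (repeats step 6); tank 0 never drops to <=4
Tank 0 never reaches <=4 within 15 steps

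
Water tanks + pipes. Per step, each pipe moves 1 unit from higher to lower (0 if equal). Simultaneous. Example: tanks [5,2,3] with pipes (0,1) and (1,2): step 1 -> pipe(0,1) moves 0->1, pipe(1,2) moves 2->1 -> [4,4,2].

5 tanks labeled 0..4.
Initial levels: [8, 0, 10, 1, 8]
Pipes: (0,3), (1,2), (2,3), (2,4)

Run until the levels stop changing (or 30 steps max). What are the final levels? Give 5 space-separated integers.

Step 1: flows [0->3,2->1,2->3,2->4] -> levels [7 1 7 3 9]
Step 2: flows [0->3,2->1,2->3,4->2] -> levels [6 2 6 5 8]
Step 3: flows [0->3,2->1,2->3,4->2] -> levels [5 3 5 7 7]
Step 4: flows [3->0,2->1,3->2,4->2] -> levels [6 4 6 5 6]
Step 5: flows [0->3,2->1,2->3,2=4] -> levels [5 5 4 7 6]
Step 6: flows [3->0,1->2,3->2,4->2] -> levels [6 4 7 5 5]
Step 7: flows [0->3,2->1,2->3,2->4] -> levels [5 5 4 7 6]
  -> period-2 cycle: step 7 state = step 5 state; never stabilizes
  -> state at step 30: (30-5) mod 2 = 1, same as step 6 -> [6 4 7 5 5]

Answer: 6 4 7 5 5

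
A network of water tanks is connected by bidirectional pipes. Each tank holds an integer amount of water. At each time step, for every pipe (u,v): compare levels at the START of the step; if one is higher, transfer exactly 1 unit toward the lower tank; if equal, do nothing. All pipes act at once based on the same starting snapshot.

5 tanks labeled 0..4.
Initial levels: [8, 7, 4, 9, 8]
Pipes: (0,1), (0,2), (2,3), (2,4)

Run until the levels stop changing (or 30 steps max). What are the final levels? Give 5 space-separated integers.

Answer: 8 7 5 8 8

Derivation:
Step 1: flows [0->1,0->2,3->2,4->2] -> levels [6 8 7 8 7]
Step 2: flows [1->0,2->0,3->2,2=4] -> levels [8 7 7 7 7]
Step 3: flows [0->1,0->2,2=3,2=4] -> levels [6 8 8 7 7]
Step 4: flows [1->0,2->0,2->3,2->4] -> levels [8 7 5 8 8]
Step 5: flows [0->1,0->2,3->2,4->2] -> levels [6 8 8 7 7]
  -> period-2 cycle: step 5 state = step 3 state; never stabilizes
  -> state at step 30: (30-3) mod 2 = 1, same as step 4 -> [8 7 5 8 8]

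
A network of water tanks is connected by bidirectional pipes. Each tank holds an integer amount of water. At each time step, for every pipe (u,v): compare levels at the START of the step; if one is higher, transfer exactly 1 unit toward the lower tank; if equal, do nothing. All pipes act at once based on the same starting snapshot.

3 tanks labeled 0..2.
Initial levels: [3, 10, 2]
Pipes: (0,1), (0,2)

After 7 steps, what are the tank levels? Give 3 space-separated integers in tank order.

Answer: 5 5 5

Derivation:
Step 1: flows [1->0,0->2] -> levels [3 9 3]
Step 2: flows [1->0,0=2] -> levels [4 8 3]
Step 3: flows [1->0,0->2] -> levels [4 7 4]
Step 4: flows [1->0,0=2] -> levels [5 6 4]
Step 5: flows [1->0,0->2] -> levels [5 5 5]
Step 6: flows [0=1,0=2] -> levels [5 5 5]
  -> stable; steps 7..7 unchanged -> [5 5 5]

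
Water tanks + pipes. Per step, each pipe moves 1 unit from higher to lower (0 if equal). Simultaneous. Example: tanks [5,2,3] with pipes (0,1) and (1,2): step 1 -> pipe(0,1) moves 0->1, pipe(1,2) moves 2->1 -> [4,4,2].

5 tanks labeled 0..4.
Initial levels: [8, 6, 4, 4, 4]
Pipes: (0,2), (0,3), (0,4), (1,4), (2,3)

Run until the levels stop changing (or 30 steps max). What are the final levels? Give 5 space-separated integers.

Answer: 6 6 5 5 4

Derivation:
Step 1: flows [0->2,0->3,0->4,1->4,2=3] -> levels [5 5 5 5 6]
Step 2: flows [0=2,0=3,4->0,4->1,2=3] -> levels [6 6 5 5 4]
Step 3: flows [0->2,0->3,0->4,1->4,2=3] -> levels [3 5 6 6 6]
Step 4: flows [2->0,3->0,4->0,4->1,2=3] -> levels [6 6 5 5 4]
  -> period-2 cycle: step 4 state = step 2 state; never stabilizes
  -> state at step 30: (30-2) mod 2 = 0, same as step 2 -> [6 6 5 5 4]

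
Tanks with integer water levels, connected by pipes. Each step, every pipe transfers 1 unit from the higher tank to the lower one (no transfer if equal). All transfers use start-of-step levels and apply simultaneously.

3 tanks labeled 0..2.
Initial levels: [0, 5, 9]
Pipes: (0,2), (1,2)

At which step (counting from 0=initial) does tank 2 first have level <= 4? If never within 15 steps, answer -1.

Step 1: flows [2->0,2->1] -> levels [1 6 7]
Step 2: flows [2->0,2->1] -> levels [2 7 5]
Step 3: flows [2->0,1->2] -> levels [3 6 5]
Step 4: flows [2->0,1->2] -> levels [4 5 5]
Step 5: flows [2->0,1=2] -> levels [5 5 4]
Tank 2 first reaches <=4 at step 5

Answer: 5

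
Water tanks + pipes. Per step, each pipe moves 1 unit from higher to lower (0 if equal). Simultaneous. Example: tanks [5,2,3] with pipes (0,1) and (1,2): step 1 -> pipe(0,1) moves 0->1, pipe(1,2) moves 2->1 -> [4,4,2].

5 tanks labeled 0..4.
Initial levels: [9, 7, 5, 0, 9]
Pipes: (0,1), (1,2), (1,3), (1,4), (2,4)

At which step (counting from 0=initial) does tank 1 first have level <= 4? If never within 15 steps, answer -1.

Answer: 5

Derivation:
Step 1: flows [0->1,1->2,1->3,4->1,4->2] -> levels [8 7 7 1 7]
Step 2: flows [0->1,1=2,1->3,1=4,2=4] -> levels [7 7 7 2 7]
Step 3: flows [0=1,1=2,1->3,1=4,2=4] -> levels [7 6 7 3 7]
Step 4: flows [0->1,2->1,1->3,4->1,2=4] -> levels [6 8 6 4 6]
Step 5: flows [1->0,1->2,1->3,1->4,2=4] -> levels [7 4 7 5 7]
Tank 1 first reaches <=4 at step 5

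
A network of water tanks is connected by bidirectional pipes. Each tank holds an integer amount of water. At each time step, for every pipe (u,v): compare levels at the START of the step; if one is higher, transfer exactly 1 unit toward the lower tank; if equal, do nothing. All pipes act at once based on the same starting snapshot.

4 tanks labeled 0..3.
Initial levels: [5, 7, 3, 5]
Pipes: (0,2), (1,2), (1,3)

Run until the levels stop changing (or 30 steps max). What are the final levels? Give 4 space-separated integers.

Step 1: flows [0->2,1->2,1->3] -> levels [4 5 5 6]
Step 2: flows [2->0,1=2,3->1] -> levels [5 6 4 5]
Step 3: flows [0->2,1->2,1->3] -> levels [4 4 6 6]
Step 4: flows [2->0,2->1,3->1] -> levels [5 6 4 5]
  -> period-2 cycle: step 4 state = step 2 state; never stabilizes
  -> state at step 30: (30-2) mod 2 = 0, same as step 2 -> [5 6 4 5]

Answer: 5 6 4 5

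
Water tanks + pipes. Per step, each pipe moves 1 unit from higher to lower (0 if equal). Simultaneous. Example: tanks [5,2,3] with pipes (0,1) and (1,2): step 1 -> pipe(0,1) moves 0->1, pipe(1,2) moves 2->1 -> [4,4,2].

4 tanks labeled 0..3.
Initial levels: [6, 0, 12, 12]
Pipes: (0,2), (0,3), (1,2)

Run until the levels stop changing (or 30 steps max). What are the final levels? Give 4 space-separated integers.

Answer: 9 8 6 7

Derivation:
Step 1: flows [2->0,3->0,2->1] -> levels [8 1 10 11]
Step 2: flows [2->0,3->0,2->1] -> levels [10 2 8 10]
Step 3: flows [0->2,0=3,2->1] -> levels [9 3 8 10]
Step 4: flows [0->2,3->0,2->1] -> levels [9 4 8 9]
Step 5: flows [0->2,0=3,2->1] -> levels [8 5 8 9]
Step 6: flows [0=2,3->0,2->1] -> levels [9 6 7 8]
Step 7: flows [0->2,0->3,2->1] -> levels [7 7 7 9]
Step 8: flows [0=2,3->0,1=2] -> levels [8 7 7 8]
Step 9: flows [0->2,0=3,1=2] -> levels [7 7 8 8]
Step 10: flows [2->0,3->0,2->1] -> levels [9 8 6 7]
Step 11: flows [0->2,0->3,1->2] -> levels [7 7 8 8]
  -> period-2 cycle: step 11 state = step 9 state; never stabilizes
  -> state at step 30: (30-9) mod 2 = 1, same as step 10 -> [9 8 6 7]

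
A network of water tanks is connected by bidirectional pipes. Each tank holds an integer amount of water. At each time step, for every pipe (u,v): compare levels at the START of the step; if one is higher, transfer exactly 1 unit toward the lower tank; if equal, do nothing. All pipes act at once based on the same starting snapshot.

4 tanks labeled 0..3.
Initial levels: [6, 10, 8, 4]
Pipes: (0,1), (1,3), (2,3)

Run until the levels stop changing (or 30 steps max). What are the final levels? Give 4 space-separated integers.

Step 1: flows [1->0,1->3,2->3] -> levels [7 8 7 6]
Step 2: flows [1->0,1->3,2->3] -> levels [8 6 6 8]
Step 3: flows [0->1,3->1,3->2] -> levels [7 8 7 6]
  -> period-2 cycle: step 3 state = step 1 state; never stabilizes
  -> state at step 30: (30-1) mod 2 = 1, same as step 2 -> [8 6 6 8]

Answer: 8 6 6 8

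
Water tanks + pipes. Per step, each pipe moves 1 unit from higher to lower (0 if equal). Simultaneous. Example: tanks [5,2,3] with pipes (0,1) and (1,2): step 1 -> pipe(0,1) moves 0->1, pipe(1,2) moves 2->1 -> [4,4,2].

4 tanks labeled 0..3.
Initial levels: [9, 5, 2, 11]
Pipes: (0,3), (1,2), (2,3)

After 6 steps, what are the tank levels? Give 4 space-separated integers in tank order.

Step 1: flows [3->0,1->2,3->2] -> levels [10 4 4 9]
Step 2: flows [0->3,1=2,3->2] -> levels [9 4 5 9]
Step 3: flows [0=3,2->1,3->2] -> levels [9 5 5 8]
Step 4: flows [0->3,1=2,3->2] -> levels [8 5 6 8]
Step 5: flows [0=3,2->1,3->2] -> levels [8 6 6 7]
Step 6: flows [0->3,1=2,3->2] -> levels [7 6 7 7]

Answer: 7 6 7 7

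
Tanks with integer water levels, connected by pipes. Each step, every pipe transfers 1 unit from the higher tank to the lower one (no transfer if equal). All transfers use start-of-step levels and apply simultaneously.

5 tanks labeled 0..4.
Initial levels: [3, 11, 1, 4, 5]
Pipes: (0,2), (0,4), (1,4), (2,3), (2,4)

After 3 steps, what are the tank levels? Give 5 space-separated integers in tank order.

Step 1: flows [0->2,4->0,1->4,3->2,4->2] -> levels [3 10 4 3 4]
Step 2: flows [2->0,4->0,1->4,2->3,2=4] -> levels [5 9 2 4 4]
Step 3: flows [0->2,0->4,1->4,3->2,4->2] -> levels [3 8 5 3 5]

Answer: 3 8 5 3 5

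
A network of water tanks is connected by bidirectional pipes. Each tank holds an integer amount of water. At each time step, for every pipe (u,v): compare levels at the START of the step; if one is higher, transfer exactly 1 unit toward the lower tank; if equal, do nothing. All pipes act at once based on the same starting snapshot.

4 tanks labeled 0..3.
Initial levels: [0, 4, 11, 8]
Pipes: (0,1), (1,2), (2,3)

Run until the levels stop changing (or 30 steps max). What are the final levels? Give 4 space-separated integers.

Step 1: flows [1->0,2->1,2->3] -> levels [1 4 9 9]
Step 2: flows [1->0,2->1,2=3] -> levels [2 4 8 9]
Step 3: flows [1->0,2->1,3->2] -> levels [3 4 8 8]
Step 4: flows [1->0,2->1,2=3] -> levels [4 4 7 8]
Step 5: flows [0=1,2->1,3->2] -> levels [4 5 7 7]
Step 6: flows [1->0,2->1,2=3] -> levels [5 5 6 7]
Step 7: flows [0=1,2->1,3->2] -> levels [5 6 6 6]
Step 8: flows [1->0,1=2,2=3] -> levels [6 5 6 6]
Step 9: flows [0->1,2->1,2=3] -> levels [5 7 5 6]
Step 10: flows [1->0,1->2,3->2] -> levels [6 5 7 5]
Step 11: flows [0->1,2->1,2->3] -> levels [5 7 5 6]
  -> period-2 cycle: step 11 state = step 9 state; never stabilizes
  -> state at step 30: (30-9) mod 2 = 1, same as step 10 -> [6 5 7 5]

Answer: 6 5 7 5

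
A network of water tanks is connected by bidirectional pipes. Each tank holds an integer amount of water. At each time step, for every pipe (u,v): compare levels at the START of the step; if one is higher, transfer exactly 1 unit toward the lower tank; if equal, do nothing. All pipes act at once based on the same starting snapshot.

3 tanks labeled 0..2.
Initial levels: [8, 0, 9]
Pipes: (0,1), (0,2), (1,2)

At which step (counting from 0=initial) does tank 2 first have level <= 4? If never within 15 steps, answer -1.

Step 1: flows [0->1,2->0,2->1] -> levels [8 2 7]
Step 2: flows [0->1,0->2,2->1] -> levels [6 4 7]
Step 3: flows [0->1,2->0,2->1] -> levels [6 6 5]
Step 4: flows [0=1,0->2,1->2] -> levels [5 5 7]
Step 5: flows [0=1,2->0,2->1] -> levels [6 6 5]
  -> period-2 cycle (repeats step 3); tank 2 never drops to <=4
Tank 2 never reaches <=4 within 15 steps

Answer: -1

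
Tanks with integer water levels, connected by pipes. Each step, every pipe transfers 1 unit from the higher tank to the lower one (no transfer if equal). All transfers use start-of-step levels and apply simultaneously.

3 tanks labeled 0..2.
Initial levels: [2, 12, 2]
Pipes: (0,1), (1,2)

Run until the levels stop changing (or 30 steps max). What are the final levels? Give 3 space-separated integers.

Answer: 6 4 6

Derivation:
Step 1: flows [1->0,1->2] -> levels [3 10 3]
Step 2: flows [1->0,1->2] -> levels [4 8 4]
Step 3: flows [1->0,1->2] -> levels [5 6 5]
Step 4: flows [1->0,1->2] -> levels [6 4 6]
Step 5: flows [0->1,2->1] -> levels [5 6 5]
  -> period-2 cycle: step 5 state = step 3 state; never stabilizes
  -> state at step 30: (30-3) mod 2 = 1, same as step 4 -> [6 4 6]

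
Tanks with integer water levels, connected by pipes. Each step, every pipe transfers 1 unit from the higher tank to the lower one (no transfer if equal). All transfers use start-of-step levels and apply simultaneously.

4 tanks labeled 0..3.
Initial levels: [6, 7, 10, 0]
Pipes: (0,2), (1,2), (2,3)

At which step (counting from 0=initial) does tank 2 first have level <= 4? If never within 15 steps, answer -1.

Answer: 5

Derivation:
Step 1: flows [2->0,2->1,2->3] -> levels [7 8 7 1]
Step 2: flows [0=2,1->2,2->3] -> levels [7 7 7 2]
Step 3: flows [0=2,1=2,2->3] -> levels [7 7 6 3]
Step 4: flows [0->2,1->2,2->3] -> levels [6 6 7 4]
Step 5: flows [2->0,2->1,2->3] -> levels [7 7 4 5]
Tank 2 first reaches <=4 at step 5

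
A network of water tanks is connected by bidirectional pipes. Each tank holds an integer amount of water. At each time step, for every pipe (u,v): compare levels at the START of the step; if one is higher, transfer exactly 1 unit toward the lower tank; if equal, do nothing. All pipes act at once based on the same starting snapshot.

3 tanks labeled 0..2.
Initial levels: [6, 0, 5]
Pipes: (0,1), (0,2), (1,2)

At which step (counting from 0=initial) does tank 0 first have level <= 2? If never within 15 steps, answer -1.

Step 1: flows [0->1,0->2,2->1] -> levels [4 2 5]
Step 2: flows [0->1,2->0,2->1] -> levels [4 4 3]
Step 3: flows [0=1,0->2,1->2] -> levels [3 3 5]
Step 4: flows [0=1,2->0,2->1] -> levels [4 4 3]
  -> period-2 cycle (repeats step 2); tank 0 never drops to <=2
Tank 0 never reaches <=2 within 15 steps

Answer: -1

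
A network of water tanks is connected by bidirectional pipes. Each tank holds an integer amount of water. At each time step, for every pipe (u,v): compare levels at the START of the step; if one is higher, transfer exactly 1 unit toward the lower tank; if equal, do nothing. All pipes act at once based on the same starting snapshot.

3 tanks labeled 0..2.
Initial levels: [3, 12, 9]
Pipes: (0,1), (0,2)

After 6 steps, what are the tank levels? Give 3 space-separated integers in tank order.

Step 1: flows [1->0,2->0] -> levels [5 11 8]
Step 2: flows [1->0,2->0] -> levels [7 10 7]
Step 3: flows [1->0,0=2] -> levels [8 9 7]
Step 4: flows [1->0,0->2] -> levels [8 8 8]
Step 5: flows [0=1,0=2] -> levels [8 8 8]
  -> stable; steps 6..6 unchanged -> [8 8 8]

Answer: 8 8 8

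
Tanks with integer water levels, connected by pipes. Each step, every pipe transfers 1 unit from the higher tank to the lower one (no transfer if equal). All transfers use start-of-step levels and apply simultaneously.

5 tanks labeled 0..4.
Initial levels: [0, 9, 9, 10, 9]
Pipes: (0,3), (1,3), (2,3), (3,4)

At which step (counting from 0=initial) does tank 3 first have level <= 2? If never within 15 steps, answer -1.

Answer: -1

Derivation:
Step 1: flows [3->0,3->1,3->2,3->4] -> levels [1 10 10 6 10]
Step 2: flows [3->0,1->3,2->3,4->3] -> levels [2 9 9 8 9]
Step 3: flows [3->0,1->3,2->3,4->3] -> levels [3 8 8 10 8]
Step 4: flows [3->0,3->1,3->2,3->4] -> levels [4 9 9 6 9]
Step 5: flows [3->0,1->3,2->3,4->3] -> levels [5 8 8 8 8]
Step 6: flows [3->0,1=3,2=3,3=4] -> levels [6 8 8 7 8]
Step 7: flows [3->0,1->3,2->3,4->3] -> levels [7 7 7 9 7]
Step 8: flows [3->0,3->1,3->2,3->4] -> levels [8 8 8 5 8]
Step 9: flows [0->3,1->3,2->3,4->3] -> levels [7 7 7 9 7]
  -> period-2 cycle (repeats step 7); tank 3 never drops to <=2
Tank 3 never reaches <=2 within 15 steps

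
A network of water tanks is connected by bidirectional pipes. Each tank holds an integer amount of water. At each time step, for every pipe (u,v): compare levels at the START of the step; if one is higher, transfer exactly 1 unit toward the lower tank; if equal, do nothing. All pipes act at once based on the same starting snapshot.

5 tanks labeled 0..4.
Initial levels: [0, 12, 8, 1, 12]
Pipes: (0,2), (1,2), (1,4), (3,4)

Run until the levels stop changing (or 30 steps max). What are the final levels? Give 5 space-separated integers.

Answer: 6 6 7 6 8

Derivation:
Step 1: flows [2->0,1->2,1=4,4->3] -> levels [1 11 8 2 11]
Step 2: flows [2->0,1->2,1=4,4->3] -> levels [2 10 8 3 10]
Step 3: flows [2->0,1->2,1=4,4->3] -> levels [3 9 8 4 9]
Step 4: flows [2->0,1->2,1=4,4->3] -> levels [4 8 8 5 8]
Step 5: flows [2->0,1=2,1=4,4->3] -> levels [5 8 7 6 7]
Step 6: flows [2->0,1->2,1->4,4->3] -> levels [6 6 7 7 7]
Step 7: flows [2->0,2->1,4->1,3=4] -> levels [7 8 5 7 6]
Step 8: flows [0->2,1->2,1->4,3->4] -> levels [6 6 7 6 8]
Step 9: flows [2->0,2->1,4->1,4->3] -> levels [7 8 5 7 6]
  -> period-2 cycle: step 9 state = step 7 state; never stabilizes
  -> state at step 30: (30-7) mod 2 = 1, same as step 8 -> [6 6 7 6 8]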